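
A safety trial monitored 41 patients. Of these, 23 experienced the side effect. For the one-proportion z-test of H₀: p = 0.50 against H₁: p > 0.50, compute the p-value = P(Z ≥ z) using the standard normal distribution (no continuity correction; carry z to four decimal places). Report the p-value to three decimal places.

p-value = 0.217

Sample proportion p̂ = 23/41 = 0.56098.
Under H₀, SE = √(p₀(1−p₀)/n) = √(0.50·0.50/41) = √0.006097561 = 0.078087.
z = (p̂ − p₀)/SE = (23/41 − 0.50)/0.078087 ≈ 0.7809.
From the standard normal, P(Z ≥ z) = 0.217.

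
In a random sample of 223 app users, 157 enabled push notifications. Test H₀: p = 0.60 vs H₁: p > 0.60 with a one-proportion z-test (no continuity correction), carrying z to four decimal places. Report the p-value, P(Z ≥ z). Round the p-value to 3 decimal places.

With x = 157 successes in n = 223, p̂ = 0.70404.
Null standard error: √(0.60·0.40/223) = √0.001076233 = 0.032806.
Test statistic (full precision, shown to 4 dp): z = (157/223 − 0.60)/SE₀ ≈ 3.1712.
p-value = P(Z ≥ z) with z = 3.1712 → 0.001.

p-value = 0.001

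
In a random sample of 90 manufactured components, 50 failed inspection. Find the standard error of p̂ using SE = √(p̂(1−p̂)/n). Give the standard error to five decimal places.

SE = 0.05238

The sample proportion is 50/90 = 0.55556.
p̂(1−p̂) = 0.246913.
SE = √(0.246913/90) = √0.002743478 = 0.05238.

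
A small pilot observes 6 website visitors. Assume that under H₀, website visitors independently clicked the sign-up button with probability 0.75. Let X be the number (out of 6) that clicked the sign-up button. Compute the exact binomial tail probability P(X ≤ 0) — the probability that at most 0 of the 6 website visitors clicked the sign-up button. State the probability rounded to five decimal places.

P = 0.00024

X ~ Binomial(n=6, p=0.75).
P(X ≤ 0) = C(6,0)·0.75^0·0.25^6.
= 0.000244 = 0.00024.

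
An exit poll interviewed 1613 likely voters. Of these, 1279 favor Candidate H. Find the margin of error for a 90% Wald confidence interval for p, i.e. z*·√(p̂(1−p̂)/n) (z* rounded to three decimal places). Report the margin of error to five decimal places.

ME = 0.01660

The sample proportion is 1279/1613 = 0.79293.
SE(p̂) = √(0.79293·0.20707/1613) = 0.010089.
The 90% critical value is z* = 1.645.
ME = 1.645·0.010089 = 0.01660.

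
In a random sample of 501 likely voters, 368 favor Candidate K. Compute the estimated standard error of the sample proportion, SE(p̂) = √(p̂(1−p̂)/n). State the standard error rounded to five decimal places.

Sample proportion p̂ = 368/501 = 0.73453.
p̂(1−p̂) = 0.73453·0.26547 = 0.194996.
SE = √(0.194996/501) = 0.01973.

SE = 0.01973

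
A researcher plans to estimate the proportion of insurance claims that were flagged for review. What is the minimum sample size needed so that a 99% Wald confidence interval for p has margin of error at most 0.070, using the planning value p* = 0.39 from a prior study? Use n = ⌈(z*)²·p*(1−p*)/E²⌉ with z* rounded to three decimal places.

For 99% confidence, z* = 2.576.
p*(1−p*) = 0.2379.
Required n before rounding: 6.635776 × 0.2379 / 0.070² = 322.174.
⌈322.174⌉ = 323.

n = 323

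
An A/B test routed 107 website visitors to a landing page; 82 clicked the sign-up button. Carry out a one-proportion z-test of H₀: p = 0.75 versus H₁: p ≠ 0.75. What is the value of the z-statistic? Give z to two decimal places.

p̂ = 82/107 = 0.76636.
Null standard error: √(0.75·0.25/107) = √0.001752336 = 0.041861.
z = (0.76636 − 0.75)/0.041861 = 0.01636/0.041861 = 0.39.

z = 0.39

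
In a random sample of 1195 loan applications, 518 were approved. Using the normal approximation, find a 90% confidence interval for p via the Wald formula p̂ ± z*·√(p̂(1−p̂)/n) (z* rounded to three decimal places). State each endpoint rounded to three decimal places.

With x = 518 successes in n = 1195, p̂ = 0.43347.
SE(p̂) = √(0.43347·0.56653/1195) = 0.014335.
The 90% critical value is z* = 1.645.
Margin of error: 1.645 × 0.014335 = 0.02358.
CI: 0.43347 ± 0.02358 = (0.410, 0.457).

(0.410, 0.457)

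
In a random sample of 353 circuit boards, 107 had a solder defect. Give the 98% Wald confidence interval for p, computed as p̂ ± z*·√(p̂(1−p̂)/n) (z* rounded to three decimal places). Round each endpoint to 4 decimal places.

(0.2462, 0.3600)

p̂ = 107/353 = 0.30312.
SE = √(p̂(1−p̂)/n) = √(0.211237/353) = 0.024462.
The 98% critical value is z* = 2.326.
Margin = 2.326·0.024462 = 0.05690.
CI: 0.30312 ± 0.05690 = (0.2462, 0.3600).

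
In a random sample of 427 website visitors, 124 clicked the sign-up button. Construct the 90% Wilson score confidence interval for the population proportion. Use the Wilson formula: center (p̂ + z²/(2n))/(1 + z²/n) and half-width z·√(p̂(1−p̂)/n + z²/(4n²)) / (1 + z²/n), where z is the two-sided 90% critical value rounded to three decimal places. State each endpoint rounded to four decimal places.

(0.2557, 0.3278)

p̂ = 124/427 = 0.29040; z = 1.645, so z² = 2.706025.
1 + z²/n = 1.006337.
Adjusted center: (0.29040 + z²/(2n))/1.006337 = 0.29172.
Radicand: p̂(1−p̂)/n + z²/(4n²) = 0.000482593 + 0.000003710 = 0.000486303.
Half-width = 1.645·√0.000486303/1.006337 = 0.03605.
CI: 0.29172 ± 0.03605 = (0.2557, 0.3278).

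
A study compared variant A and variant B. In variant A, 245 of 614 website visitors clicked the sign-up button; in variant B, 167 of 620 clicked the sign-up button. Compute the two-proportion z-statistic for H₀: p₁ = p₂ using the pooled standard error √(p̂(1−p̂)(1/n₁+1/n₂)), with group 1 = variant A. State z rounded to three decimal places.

Sample proportions: p̂₁ = 245/614 = 0.39902 and p̂₂ = 167/620 = 0.26935.
Pooling: p̂ = 412/1234 = 0.33387.
SE = √[p̂(1−p̂)(1/n₁+1/n₂)] = √[0.33387·0.66613·(1/614+1/620)] ≈ 0.026850.
z = (p̂₁ − p̂₂)/SE = (0.39902 − 0.26935)/0.026850 = 0.12967/0.026850 = 4.829.

z = 4.829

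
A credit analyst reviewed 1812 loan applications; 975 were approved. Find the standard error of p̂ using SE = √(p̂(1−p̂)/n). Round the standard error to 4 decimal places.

p̂ = 975/1812 = 0.53808.
p̂(1−p̂) = 0.248550.
SE = √(0.248550/1812) = √0.000137169 = 0.0117.

SE = 0.0117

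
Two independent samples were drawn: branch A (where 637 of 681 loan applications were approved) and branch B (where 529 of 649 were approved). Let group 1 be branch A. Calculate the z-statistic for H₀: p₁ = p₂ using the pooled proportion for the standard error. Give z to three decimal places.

Sample proportions: p̂₁ = 637/681 = 0.93539 and p̂₂ = 529/649 = 0.81510.
Pooled p̂ = (637+529)/(681+649) = 1166/1330 = 0.87669.
SE = √[p̂(1−p̂)(1/n₁+1/n₂)] = √[0.87669·0.12331·(1/681+1/649)] ≈ 0.018036.
z = 0.12029/0.018036 = 6.669.

z = 6.669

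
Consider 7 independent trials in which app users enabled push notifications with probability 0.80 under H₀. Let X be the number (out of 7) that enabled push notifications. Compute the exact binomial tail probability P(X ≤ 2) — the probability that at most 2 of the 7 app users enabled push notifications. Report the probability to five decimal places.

P = 0.00467

X ~ Binomial(n=7, p=0.80).
P(X ≤ 2) = C(7,0)·0.80^0·0.20^7 + C(7,1)·0.80^1·0.20^6 + C(7,2)·0.80^2·0.20^5.
= 0.000013 + 0.000358 + 0.004301 = 0.00467.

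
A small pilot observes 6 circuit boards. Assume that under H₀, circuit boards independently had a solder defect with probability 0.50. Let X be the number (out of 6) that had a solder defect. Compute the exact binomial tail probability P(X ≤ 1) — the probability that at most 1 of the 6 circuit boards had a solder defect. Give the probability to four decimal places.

P = 0.1094

X ~ Binomial(n=6, p=0.50).
P(X ≤ 1) = C(6,0)·0.50^0·0.50^6 + C(6,1)·0.50^1·0.50^5.
= 0.015625 + 0.093750 = 0.1094.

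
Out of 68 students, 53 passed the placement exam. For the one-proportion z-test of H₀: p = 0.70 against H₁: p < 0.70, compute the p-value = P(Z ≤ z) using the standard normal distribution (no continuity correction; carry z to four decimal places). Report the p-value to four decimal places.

p̂ = 53/68 = 0.77941.
Under H₀, SE = √(p₀(1−p₀)/n) = √(0.70·0.30/68) = √0.003088235 = 0.055572.
z = (p̂ − p₀)/SE = (53/68 − 0.70)/0.055572 ≈ 1.4290.
From the standard normal, P(Z ≤ z) = 0.9235.

p-value = 0.9235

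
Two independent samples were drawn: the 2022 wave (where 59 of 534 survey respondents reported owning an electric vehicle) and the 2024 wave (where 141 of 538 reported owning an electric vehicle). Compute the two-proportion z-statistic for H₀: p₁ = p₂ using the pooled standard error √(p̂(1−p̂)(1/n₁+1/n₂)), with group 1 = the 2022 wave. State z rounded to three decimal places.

z = -6.370

p̂₁ = 59/534 = 0.11049, p̂₂ = 141/538 = 0.26208.
Pooled p̂ = (59+141)/(534+538) = 200/1072 = 0.18657.
SE = √[p̂(1−p̂)(1/n₁+1/n₂)] = √[0.18657·0.81343·(1/534+1/538)] ≈ 0.023797.
z = -0.15159/0.023797 = -6.370.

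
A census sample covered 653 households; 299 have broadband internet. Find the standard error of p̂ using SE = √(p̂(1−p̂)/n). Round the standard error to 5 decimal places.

The sample proportion is 299/653 = 0.45789.
p̂(1−p̂) = 0.248227.
SE = √(0.248227/653) = √0.000380133 = 0.01950.

SE = 0.01950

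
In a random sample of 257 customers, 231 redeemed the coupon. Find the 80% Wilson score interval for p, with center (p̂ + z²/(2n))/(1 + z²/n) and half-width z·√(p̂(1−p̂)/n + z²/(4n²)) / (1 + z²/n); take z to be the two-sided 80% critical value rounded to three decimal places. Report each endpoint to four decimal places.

Here p̂ = 231/257 = 0.89883 and z = 1.282 (z² = 1.643524).
Denominator 1 + z²/n = 1 + 1.643524/257 = 1.006395.
Center = (0.89883 + 0.003198)/1.006395 = 0.89630.
Radicand: p̂(1−p̂)/n + z²/(4n²) = 0.000353823 + 0.000006221 = 0.000360044.
Half-width = 1.282·√0.000360044/1.006395 = 0.02417.
So the interval runs from 0.8721 to 0.9205.

(0.8721, 0.9205)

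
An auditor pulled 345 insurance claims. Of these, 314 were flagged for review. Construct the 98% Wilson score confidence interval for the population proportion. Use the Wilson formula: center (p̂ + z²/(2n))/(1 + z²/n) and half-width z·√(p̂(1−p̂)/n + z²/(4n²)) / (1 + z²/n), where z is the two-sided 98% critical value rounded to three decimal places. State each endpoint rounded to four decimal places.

Here p̂ = 314/345 = 0.91014 and z = 2.326 (z² = 5.410276).
1 + z²/n = 1.015682.
Adjusted center: (0.91014 + z²/(2n))/1.015682 = 0.90381.
Radicand: p̂(1−p̂)/n + z²/(4n²) = 0.000237047 + 0.000011364 = 0.000248411.
Half-width = 2.326·√0.000248411/1.015682 = 0.03609.
CI: 0.90381 ± 0.03609 = (0.8677, 0.9399).

(0.8677, 0.9399)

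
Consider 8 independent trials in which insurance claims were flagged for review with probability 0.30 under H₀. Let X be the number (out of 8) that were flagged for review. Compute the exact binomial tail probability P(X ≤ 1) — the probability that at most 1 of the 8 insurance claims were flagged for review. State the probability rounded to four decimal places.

X ~ Binomial(n=8, p=0.30).
P(X ≤ 1) = C(8,0)·0.30^0·0.70^8 + C(8,1)·0.30^1·0.70^7.
= 0.057648 + 0.197650 = 0.2553.

P = 0.2553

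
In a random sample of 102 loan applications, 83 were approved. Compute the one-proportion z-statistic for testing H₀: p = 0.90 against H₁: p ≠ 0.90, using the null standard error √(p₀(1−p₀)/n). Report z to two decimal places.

z = -2.90

Sample proportion p̂ = 83/102 = 0.81373.
SE₀ = √(0.90·0.10/102) = 0.029704.
Test statistic: z = -0.08627/0.029704 = -2.90.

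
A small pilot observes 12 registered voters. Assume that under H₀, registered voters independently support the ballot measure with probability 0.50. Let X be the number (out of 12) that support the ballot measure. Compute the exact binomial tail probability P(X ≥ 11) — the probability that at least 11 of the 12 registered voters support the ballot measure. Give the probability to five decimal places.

P = 0.00317

X ~ Binomial(n=12, p=0.50).
P(X ≥ 11) = C(12,11)·0.50^11·0.50^1 + C(12,12)·0.50^12·0.50^0.
= 0.002930 + 0.000244 = 0.00317.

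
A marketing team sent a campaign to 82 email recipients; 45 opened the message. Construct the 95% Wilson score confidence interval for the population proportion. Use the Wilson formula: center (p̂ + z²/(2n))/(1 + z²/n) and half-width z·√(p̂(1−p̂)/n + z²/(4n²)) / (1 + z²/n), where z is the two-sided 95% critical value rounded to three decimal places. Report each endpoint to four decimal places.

(0.4413, 0.6519)

p̂ = 45/82 = 0.54878; z = 1.960, so z² = 3.841600.
Denominator 1 + z²/n = 1 + 3.841600/82 = 1.046849.
Adjusted center: (0.54878 + z²/(2n))/1.046849 = 0.54660.
Radicand: p̂(1−p̂)/n + z²/(4n²) = 0.003019762 + 0.000142832 = 0.003162594.
Half-width = 1.960·√0.003162594/1.046849 = 0.10529.
Interval: 0.54660 ± 0.10529 → (0.4413, 0.6519).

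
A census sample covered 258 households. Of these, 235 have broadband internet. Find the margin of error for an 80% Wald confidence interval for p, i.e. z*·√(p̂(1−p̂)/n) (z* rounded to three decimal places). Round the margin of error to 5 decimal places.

The sample proportion is 235/258 = 0.91085.
SE(p̂) = √(0.91085·0.08915/258) = 0.017741.
The 80% critical value is z* = 1.282.
Margin of error = z*·SE = 1.282 × 0.017741 = 0.02274.

ME = 0.02274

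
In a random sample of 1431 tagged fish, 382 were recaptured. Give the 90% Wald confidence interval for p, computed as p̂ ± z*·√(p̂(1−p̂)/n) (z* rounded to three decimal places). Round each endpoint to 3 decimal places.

Sample proportion p̂ = 382/1431 = 0.26695.
SE = √(p̂(1−p̂)/n) = √(0.195686/1431) = 0.011694.
z* = 1.645 at the 90% level.
Margin of error: 1.645 × 0.011694 = 0.01924.
Interval: 0.26695 ± 0.01924 → (0.248, 0.286).

(0.248, 0.286)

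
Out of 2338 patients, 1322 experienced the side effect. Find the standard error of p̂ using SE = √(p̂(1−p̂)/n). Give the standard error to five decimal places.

SE = 0.01025

p̂ = 1322/2338 = 0.56544.
p̂(1−p̂) = 0.56544·0.43456 = 0.245718.
SE = √(0.245718/2338) = 0.01025.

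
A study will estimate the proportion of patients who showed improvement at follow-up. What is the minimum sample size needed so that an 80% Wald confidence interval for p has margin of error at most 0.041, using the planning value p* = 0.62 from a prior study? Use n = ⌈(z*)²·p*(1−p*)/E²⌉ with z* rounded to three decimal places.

The 80% critical value is z* = 1.282.
p*(1−p*) = 0.62·0.38 = 0.2356.
Required n before rounding: 1.643524 × 0.2356 / 0.041² = 230.348.
Rounding up, n = 231.

n = 231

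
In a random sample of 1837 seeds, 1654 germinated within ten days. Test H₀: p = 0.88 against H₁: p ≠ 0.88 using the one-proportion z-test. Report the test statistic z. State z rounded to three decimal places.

p̂ = 1654/1837 = 0.90038.
SE₀ = √(0.88·0.12/1837) = 0.007582.
z = (p̂ − p₀)/SE = (0.90038 − 0.88)/0.007582 = 2.688.

z = 2.688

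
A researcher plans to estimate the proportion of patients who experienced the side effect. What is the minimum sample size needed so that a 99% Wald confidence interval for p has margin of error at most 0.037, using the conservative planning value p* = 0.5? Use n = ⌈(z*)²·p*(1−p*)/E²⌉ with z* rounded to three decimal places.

The 99% critical value is z* = 2.576.
p*(1−p*) = 0.50·0.50 = 0.2500.
Required n before rounding: 6.635776 × 0.2500 / 0.037² = 1211.793.
Rounding up, n = 1212.

n = 1212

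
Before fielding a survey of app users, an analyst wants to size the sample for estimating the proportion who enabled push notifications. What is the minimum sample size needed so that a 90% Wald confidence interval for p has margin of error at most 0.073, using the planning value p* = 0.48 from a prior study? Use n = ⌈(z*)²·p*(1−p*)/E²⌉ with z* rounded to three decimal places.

For 90% confidence, z* = 1.645.
p*(1−p*) = 0.2496.
Required n before rounding: 2.706025 × 0.2496 / 0.073² = 126.745.
⌈126.745⌉ = 127.

n = 127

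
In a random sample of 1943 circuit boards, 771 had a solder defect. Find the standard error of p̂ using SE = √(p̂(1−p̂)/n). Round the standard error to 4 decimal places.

SE = 0.0111

p̂ = 771/1943 = 0.39681.
p̂(1−p̂) = 0.39681·0.60319 = 0.239352.
SE = √(0.239352/1943) = √0.000123187 = 0.0111.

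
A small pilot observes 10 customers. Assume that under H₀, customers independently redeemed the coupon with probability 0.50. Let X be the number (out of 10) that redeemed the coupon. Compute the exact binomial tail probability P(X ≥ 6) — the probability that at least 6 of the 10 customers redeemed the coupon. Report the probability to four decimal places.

X ~ Binomial(n=10, p=0.50).
P(X ≥ 6) = Σ_{j=6}^{10} C(10,j)·0.50^j·0.50^{10−j}.
= 0.205078 + 0.117188 + 0.043945 + 0.009766 + 0.000977 = 0.3770.

P = 0.3770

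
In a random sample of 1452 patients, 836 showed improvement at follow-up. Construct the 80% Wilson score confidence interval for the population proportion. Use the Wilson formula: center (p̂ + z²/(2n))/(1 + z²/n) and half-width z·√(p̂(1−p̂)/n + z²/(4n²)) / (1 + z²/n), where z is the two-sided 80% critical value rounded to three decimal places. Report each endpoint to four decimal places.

(0.5591, 0.5923)

p̂ = 836/1452 = 0.57576; z = 1.282, so z² = 1.643524.
1 + z²/n = 1.001132.
Center = (0.57576 + 0.000566)/1.001132 = 0.57567.
Radicand: p̂(1−p̂)/n + z²/(4n²) = 0.000168224 + 0.000000195 = 0.000168419.
Half-width = 1.282·√0.000168419/1.001132 = 0.01662.
CI: 0.57567 ± 0.01662 = (0.5591, 0.5923).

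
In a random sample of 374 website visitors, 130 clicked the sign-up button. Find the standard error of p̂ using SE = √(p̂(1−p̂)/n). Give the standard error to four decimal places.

Sample proportion p̂ = 130/374 = 0.34759.
p̂(1−p̂) = 0.226771.
SE = √(0.226771/374) = √0.000606340 = 0.0246.

SE = 0.0246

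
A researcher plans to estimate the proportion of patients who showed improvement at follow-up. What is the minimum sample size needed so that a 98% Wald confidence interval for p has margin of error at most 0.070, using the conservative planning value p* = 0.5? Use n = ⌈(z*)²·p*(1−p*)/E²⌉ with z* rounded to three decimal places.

n = 277

z* = 2.326 at the 98% level.
p*(1−p*) = 0.50·0.50 = 0.2500.
(z*)²·p*(1−p*)/E² = 5.410276·0.2500/0.004900 = 276.034.
Rounding up, n = 277.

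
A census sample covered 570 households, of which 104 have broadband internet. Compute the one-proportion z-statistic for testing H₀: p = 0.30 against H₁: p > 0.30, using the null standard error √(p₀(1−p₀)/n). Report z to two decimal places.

z = -6.12

The sample proportion is 104/570 = 0.18246.
Under H₀, SE = √(p₀(1−p₀)/n) = √(0.30·0.70/570) = √0.000368421 = 0.019194.
z = (0.18246 − 0.30)/0.019194 = -0.11754/0.019194 = -6.12.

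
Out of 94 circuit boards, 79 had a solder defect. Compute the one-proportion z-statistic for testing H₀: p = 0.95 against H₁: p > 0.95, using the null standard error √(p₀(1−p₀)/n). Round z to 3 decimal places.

The sample proportion is 79/94 = 0.84043.
Under H₀, SE = √(p₀(1−p₀)/n) = √(0.95·0.05/94) = √0.000505319 = 0.022479.
z = (0.84043 − 0.95)/0.022479 = -0.10957/0.022479 = -4.874.

z = -4.874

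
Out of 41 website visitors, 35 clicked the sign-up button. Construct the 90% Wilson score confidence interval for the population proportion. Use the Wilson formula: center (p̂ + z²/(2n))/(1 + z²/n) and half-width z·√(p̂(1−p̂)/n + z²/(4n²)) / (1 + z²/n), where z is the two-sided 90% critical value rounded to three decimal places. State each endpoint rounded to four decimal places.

Here p̂ = 35/41 = 0.85366 and z = 1.645 (z² = 2.706025).
Denominator 1 + z²/n = 1 + 2.706025/41 = 1.066001.
Adjusted center: (0.85366 + z²/(2n))/1.066001 = 0.83176.
Radicand: p̂(1−p̂)/n + z²/(4n²) = 0.003046967 + 0.000402443 = 0.003449410.
Half-width = 1.645·√0.003449410/1.066001 = 0.09063.
CI: 0.83176 ± 0.09063 = (0.7411, 0.9224).

(0.7411, 0.9224)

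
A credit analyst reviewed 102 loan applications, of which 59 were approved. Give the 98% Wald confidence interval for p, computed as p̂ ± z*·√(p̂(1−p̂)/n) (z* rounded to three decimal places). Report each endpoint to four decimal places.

(0.4647, 0.6922)

Sample proportion p̂ = 59/102 = 0.57843.
SE = √(p̂(1−p̂)/n) = √(0.243849/102) = 0.048894.
For 98% confidence, z* = 2.326.
Margin of error: 2.326 × 0.048894 = 0.11373.
CI: 0.57843 ± 0.11373 = (0.4647, 0.6922).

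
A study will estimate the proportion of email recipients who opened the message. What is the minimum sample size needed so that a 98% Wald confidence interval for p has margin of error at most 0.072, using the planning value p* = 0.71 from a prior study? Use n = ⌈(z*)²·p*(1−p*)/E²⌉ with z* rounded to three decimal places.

z* = 2.326 at the 98% level.
p*(1−p*) = 0.71·0.29 = 0.2059.
(z*)²·p*(1−p*)/E² = 5.410276·0.2059/0.005184 = 214.887.
⌈214.887⌉ = 215.

n = 215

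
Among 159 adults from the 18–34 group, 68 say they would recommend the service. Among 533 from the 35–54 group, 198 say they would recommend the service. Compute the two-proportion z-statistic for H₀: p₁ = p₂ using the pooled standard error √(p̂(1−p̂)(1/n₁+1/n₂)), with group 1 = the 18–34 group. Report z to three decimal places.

z = 1.278

Sample proportions: p̂₁ = 68/159 = 0.42767 and p̂₂ = 198/533 = 0.37148.
Pooled p̂ = (68+198)/(159+533) = 266/692 = 0.38439.
SE = √[p̂(1−p̂)(1/n₁+1/n₂)] = √[0.38439·0.61561·(1/159+1/533)] ≈ 0.043957.
z = 0.05619/0.043957 = 1.278.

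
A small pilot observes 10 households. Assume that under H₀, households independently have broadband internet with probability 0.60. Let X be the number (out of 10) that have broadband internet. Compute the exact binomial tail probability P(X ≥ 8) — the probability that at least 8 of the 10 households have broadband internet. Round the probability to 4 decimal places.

P = 0.1673

X ~ Binomial(n=10, p=0.60).
P(X ≥ 8) = C(10,8)·0.60^8·0.40^2 + C(10,9)·0.60^9·0.40^1 + C(10,10)·0.60^10·0.40^0.
= 0.120932 + 0.040311 + 0.006047 = 0.1673.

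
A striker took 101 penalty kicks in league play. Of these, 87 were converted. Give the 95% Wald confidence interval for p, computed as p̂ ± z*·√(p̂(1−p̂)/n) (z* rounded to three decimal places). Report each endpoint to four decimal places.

With x = 87 successes in n = 101, p̂ = 0.86139.
SE = √(p̂(1−p̂)/n) = √(0.119400/101) = 0.034383.
The 95% critical value is z* = 1.960.
Margin = 1.960·0.034383 = 0.06739.
Interval: 0.86139 ± 0.06739 → (0.7940, 0.9288).

(0.7940, 0.9288)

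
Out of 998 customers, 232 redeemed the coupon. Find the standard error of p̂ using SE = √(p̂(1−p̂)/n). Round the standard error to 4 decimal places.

p̂ = 232/998 = 0.23246.
p̂(1−p̂) = 0.178422.
SE = √(0.178422/998) = √0.000178780 = 0.0134.

SE = 0.0134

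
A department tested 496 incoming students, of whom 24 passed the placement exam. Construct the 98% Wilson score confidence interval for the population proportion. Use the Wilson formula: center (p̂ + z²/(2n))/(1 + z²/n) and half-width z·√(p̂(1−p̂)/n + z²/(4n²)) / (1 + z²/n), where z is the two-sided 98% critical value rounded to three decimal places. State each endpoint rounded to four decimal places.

(0.0304, 0.0761)

Here p̂ = 24/496 = 0.04839 and z = 2.326 (z² = 5.410276).
Denominator 1 + z²/n = 1 + 5.410276/496 = 1.010908.
Adjusted center: (0.04839 + z²/(2n))/1.010908 = 0.05326.
Radicand: p̂(1−p̂)/n + z²/(4n²) = 0.000092834 + 0.000005498 = 0.000098332.
Half-width = z·√(radicand)/denom = 2.326·0.009916/1.010908 = 0.02282.
CI: 0.05326 ± 0.02282 = (0.0304, 0.0761).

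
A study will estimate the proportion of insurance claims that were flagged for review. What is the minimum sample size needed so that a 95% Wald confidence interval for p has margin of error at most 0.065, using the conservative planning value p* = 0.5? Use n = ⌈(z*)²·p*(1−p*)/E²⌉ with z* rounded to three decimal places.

For 95% confidence, z* = 1.960.
p*(1−p*) = 0.50·0.50 = 0.2500.
Required n before rounding: 3.841600 × 0.2500 / 0.065² = 227.314.
Rounding up, n = 228.

n = 228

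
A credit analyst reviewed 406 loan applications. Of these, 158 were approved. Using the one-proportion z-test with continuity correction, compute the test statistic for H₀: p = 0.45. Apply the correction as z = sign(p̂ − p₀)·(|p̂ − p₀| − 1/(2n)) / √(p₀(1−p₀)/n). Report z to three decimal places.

p̂ = 158/406 = 0.38916. p̂ − p₀ = -0.060837.
Continuity correction 1/(2n) = 1/812 = 0.001232.
Corrected numerator: |-0.060837| − 0.001232 = 0.059605.
SE₀ = √(0.45·0.55/406) = 0.024690.
z = −0.059605/0.024690 = -2.414.

z = -2.414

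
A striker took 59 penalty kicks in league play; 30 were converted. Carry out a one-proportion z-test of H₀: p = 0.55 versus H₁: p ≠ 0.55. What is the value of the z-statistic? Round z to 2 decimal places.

z = -0.64

p̂ = 30/59 = 0.50847.
Under H₀, SE = √(p₀(1−p₀)/n) = √(0.55·0.45/59) = √0.004194915 = 0.064768.
Test statistic: z = -0.04153/0.064768 = -0.64.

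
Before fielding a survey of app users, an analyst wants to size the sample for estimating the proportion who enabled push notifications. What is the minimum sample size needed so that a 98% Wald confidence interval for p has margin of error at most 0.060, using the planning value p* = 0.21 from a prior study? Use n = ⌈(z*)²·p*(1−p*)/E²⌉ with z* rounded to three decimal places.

z* = 2.326 at the 98% level.
p*(1−p*) = 0.21·0.79 = 0.1659.
Required n before rounding: 5.410276 × 0.1659 / 0.060² = 249.324.
⌈249.324⌉ = 250.

n = 250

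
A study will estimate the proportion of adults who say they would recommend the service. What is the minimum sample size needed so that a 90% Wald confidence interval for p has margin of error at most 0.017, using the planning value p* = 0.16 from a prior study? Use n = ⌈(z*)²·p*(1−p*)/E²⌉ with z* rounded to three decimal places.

The 90% critical value is z* = 1.645.
p*(1−p*) = 0.1344.
(z*)²·p*(1−p*)/E² = 2.706025·0.1344/0.000289 = 1258.442.
Rounding up, n = 1259.

n = 1259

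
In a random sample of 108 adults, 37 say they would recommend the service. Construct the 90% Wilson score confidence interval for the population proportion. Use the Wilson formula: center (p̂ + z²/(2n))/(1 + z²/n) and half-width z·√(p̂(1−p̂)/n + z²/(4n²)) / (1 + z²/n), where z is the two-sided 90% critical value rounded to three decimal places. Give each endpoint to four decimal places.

(0.2721, 0.4207)

Here p̂ = 37/108 = 0.34259 and z = 1.645 (z² = 2.706025).
1 + z²/n = 1.025056.
Adjusted center: (0.34259 + z²/(2n))/1.025056 = 0.34644.
Radicand: p̂(1−p̂)/n + z²/(4n²) = 0.002085397 + 0.000058000 = 0.002143397.
Half-width = 1.645·√0.002143397/1.025056 = 0.07430.
So the interval runs from 0.2721 to 0.4207.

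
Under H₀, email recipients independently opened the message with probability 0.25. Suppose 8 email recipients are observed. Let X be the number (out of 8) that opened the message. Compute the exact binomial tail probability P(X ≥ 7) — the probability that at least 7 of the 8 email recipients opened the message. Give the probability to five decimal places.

X is binomial with n = 8 and p = 0.25.
P(X ≥ 7) = C(8,7)·0.25^7·0.75^1 + C(8,8)·0.25^8·0.75^0.
= 0.000366 + 0.000015 = 0.00038.

P = 0.00038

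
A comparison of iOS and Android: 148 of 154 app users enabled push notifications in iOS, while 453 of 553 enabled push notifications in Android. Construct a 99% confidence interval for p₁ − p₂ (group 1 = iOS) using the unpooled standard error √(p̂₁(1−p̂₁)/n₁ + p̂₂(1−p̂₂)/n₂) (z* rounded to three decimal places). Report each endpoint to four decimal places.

(0.0836, 0.2001)

p̂₁ = 0.96104, p̂₂ = 0.81917, so the observed difference is 0.14187.
SE = √(0.000243137 + 0.000267869) = √0.000511006 = 0.022605.
For 99% confidence, z* = 2.576. Margin = 2.576·0.022605 = 0.05823.
Interval: 0.14187 ± 0.05823 → (0.0836, 0.2001).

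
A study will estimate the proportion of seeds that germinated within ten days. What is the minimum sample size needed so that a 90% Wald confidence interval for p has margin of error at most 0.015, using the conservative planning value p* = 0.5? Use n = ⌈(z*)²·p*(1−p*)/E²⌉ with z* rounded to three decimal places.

For 90% confidence, z* = 1.645.
p*(1−p*) = 0.50·0.50 = 0.2500.
(z*)²·p*(1−p*)/E² = 2.706025·0.2500/0.000225 = 3006.694.
Rounding up, n = 3007.

n = 3007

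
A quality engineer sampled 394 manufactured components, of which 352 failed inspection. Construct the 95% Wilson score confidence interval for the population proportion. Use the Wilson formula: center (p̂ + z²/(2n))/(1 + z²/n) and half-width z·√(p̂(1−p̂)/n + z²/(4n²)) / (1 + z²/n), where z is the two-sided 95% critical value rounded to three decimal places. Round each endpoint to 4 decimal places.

(0.8590, 0.9202)

p̂ = 352/394 = 0.89340; z = 1.960, so z² = 3.841600.
Denominator 1 + z²/n = 1 + 3.841600/394 = 1.009750.
Center = (0.89340 + 0.004875)/1.009750 = 0.88960.
Radicand: p̂(1−p̂)/n + z²/(4n²) = 0.000241715 + 0.000006187 = 0.000247902.
Half-width = 1.960·√0.000247902/1.009750 = 0.03056.
Interval: 0.88960 ± 0.03056 → (0.8590, 0.9202).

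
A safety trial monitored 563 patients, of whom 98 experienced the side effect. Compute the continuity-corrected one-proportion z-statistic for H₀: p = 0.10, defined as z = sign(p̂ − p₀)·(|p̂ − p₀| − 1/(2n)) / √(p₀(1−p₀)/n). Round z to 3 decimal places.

p̂ = 98/563 = 0.17407. p̂ − p₀ = 0.074067.
1/(2n) = 0.000888.
Corrected numerator: |0.074067| − 0.000888 = 0.073179.
Null standard error: √(0.10·0.90/563) = √0.000159858 = 0.012643.
z = +0.073179/0.012643 = 5.788.

z = 5.788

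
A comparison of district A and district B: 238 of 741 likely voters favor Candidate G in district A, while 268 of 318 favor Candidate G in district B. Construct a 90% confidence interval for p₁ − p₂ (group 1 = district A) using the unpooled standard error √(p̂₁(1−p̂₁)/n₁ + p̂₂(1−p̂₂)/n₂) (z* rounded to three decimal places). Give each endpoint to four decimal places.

(-0.5654, -0.4777)

p̂₁ = 238/741 = 0.32119, p̂₂ = 268/318 = 0.84277; p̂₁ − p̂₂ = -0.52158.
SE = √(0.000294232 + 0.000416700) = √0.000710932 = 0.026663.
The 90% critical value is z* = 1.645. Margin of error = 0.04386.
Interval: -0.52158 ± 0.04386 → (-0.5654, -0.4777).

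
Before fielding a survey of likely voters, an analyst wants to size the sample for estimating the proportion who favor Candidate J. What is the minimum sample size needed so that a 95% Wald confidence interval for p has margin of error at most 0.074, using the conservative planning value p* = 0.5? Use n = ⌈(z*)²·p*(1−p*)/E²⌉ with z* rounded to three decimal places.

n = 176

For 95% confidence, z* = 1.960.
p*(1−p*) = 0.50·0.50 = 0.2500.
(z*)²·p*(1−p*)/E² = 3.841600·0.2500/0.005476 = 175.383.
⌈175.383⌉ = 176.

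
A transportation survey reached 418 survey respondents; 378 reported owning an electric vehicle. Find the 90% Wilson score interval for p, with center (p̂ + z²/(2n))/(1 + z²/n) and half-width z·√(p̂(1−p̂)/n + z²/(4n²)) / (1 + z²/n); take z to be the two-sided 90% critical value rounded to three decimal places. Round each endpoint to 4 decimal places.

(0.8780, 0.9254)

p̂ = 378/418 = 0.90431; z = 1.645, so z² = 2.706025.
1 + z²/n = 1.006474.
Center = (0.90431 + 0.003237)/1.006474 = 0.90171.
Radicand: p̂(1−p̂)/n + z²/(4n²) = 0.000207025 + 0.000003872 = 0.000210897.
Half-width = 1.645·√0.000210897/1.006474 = 0.02374.
So the interval runs from 0.8780 to 0.9254.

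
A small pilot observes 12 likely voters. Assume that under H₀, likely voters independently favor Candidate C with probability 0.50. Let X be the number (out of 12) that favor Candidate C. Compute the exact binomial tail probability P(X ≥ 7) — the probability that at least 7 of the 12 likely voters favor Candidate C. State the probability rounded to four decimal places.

X ~ Binomial(n=12, p=0.50).
P(X ≥ 7) = Σ_{j=7}^{12} C(12,j)·0.50^j·0.50^{12−j}.
= 0.193359 + 0.120850 + 0.053711 + 0.016113 + 0.002930 + 0.000244 = 0.3872.

P = 0.3872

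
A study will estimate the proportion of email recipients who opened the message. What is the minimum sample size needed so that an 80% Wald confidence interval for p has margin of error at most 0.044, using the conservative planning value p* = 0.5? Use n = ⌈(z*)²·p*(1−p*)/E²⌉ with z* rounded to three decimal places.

The 80% critical value is z* = 1.282.
p*(1−p*) = 0.2500.
(z*)²·p*(1−p*)/E² = 1.643524·0.2500/0.001936 = 212.232.
⌈212.232⌉ = 213.

n = 213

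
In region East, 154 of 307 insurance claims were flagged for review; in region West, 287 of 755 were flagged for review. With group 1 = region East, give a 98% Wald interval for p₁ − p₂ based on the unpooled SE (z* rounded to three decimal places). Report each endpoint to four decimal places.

(0.0434, 0.1996)

p̂₁ = 154/307 = 0.50163, p̂₂ = 287/755 = 0.38013; p̂₁ − p̂₂ = 0.12150.
SE = √(0.000814324 + 0.000312095) = √0.001126419 = 0.033562.
z* = 2.326 at the 98% level. Margin = 2.326·0.033562 = 0.07807.
So the interval runs from 0.0434 to 0.1996.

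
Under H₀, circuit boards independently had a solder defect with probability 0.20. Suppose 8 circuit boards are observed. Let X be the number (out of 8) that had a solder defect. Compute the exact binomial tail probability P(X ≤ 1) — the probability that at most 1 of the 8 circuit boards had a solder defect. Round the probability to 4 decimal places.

P = 0.5033

X is binomial with n = 8 and p = 0.20.
P(X ≤ 1) = C(8,0)·0.20^0·0.80^8 + C(8,1)·0.20^1·0.80^7.
= 0.167772 + 0.335544 = 0.5033.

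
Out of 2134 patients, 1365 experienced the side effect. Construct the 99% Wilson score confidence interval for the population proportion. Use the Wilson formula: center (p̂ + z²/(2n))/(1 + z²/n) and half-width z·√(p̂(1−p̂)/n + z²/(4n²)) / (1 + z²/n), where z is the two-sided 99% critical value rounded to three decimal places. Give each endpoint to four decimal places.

(0.6125, 0.6659)

p̂ = 1365/2134 = 0.63964; z = 2.576, so z² = 6.635776.
1 + z²/n = 1.003110.
Center = (0.63964 + 0.001555)/1.003110 = 0.63921.
Radicand: p̂(1−p̂)/n + z²/(4n²) = 0.000108013 + 0.000000364 = 0.000108377.
Half-width = 2.576·√0.000108377/1.003110 = 0.02673.
So the interval runs from 0.6125 to 0.6659.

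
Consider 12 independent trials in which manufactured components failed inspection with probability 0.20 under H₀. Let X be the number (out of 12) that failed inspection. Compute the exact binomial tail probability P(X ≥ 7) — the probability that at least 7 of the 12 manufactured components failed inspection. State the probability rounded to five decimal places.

X ~ Binomial(n=12, p=0.20).
P(X ≥ 7) = Σ_{j=7}^{12} C(12,j)·0.20^j·0.80^{12−j}.
= 0.003322 + 0.000519 + 0.000058 + 0.000004 + 0.000000 + 0.000000 = 0.00390.

P = 0.00390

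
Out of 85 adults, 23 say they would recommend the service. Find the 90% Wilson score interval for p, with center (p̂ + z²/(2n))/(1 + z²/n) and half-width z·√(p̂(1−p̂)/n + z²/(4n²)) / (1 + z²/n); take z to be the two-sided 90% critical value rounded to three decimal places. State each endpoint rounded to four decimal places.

Here p̂ = 23/85 = 0.27059 and z = 1.645 (z² = 2.706025).
1 + z²/n = 1.031836.
Center = (0.27059 + 0.015918)/1.031836 = 0.27767.
Radicand: p̂(1−p̂)/n + z²/(4n²) = 0.002322003 + 0.000093634 = 0.002415637.
Half-width = z·√(radicand)/denom = 1.645·0.049149/1.031836 = 0.07836.
Interval: 0.27767 ± 0.07836 → (0.1993, 0.3560).

(0.1993, 0.3560)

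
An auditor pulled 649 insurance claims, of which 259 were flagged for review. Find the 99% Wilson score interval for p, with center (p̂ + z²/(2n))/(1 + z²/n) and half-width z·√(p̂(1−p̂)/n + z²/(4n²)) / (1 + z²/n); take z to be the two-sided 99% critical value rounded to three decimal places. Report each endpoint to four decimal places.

Here p̂ = 259/649 = 0.39908 and z = 2.576 (z² = 6.635776).
1 + z²/n = 1.010225.
Adjusted center: (0.39908 + z²/(2n))/1.010225 = 0.40010.
Radicand: p̂(1−p̂)/n + z²/(4n²) = 0.000369513 + 0.000003939 = 0.000373452.
Half-width = z·√(radicand)/denom = 2.576·0.019325/1.010225 = 0.04928.
So the interval runs from 0.3508 to 0.4494.

(0.3508, 0.4494)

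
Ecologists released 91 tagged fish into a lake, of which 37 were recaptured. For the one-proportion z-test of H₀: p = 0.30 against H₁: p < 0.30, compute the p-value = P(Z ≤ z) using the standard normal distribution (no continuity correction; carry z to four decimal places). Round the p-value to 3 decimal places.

Sample proportion p̂ = 37/91 = 0.40659.
SE₀ = √(0.30·0.70/91) = 0.048038.
Test statistic (full precision, shown to 4 dp): z = (37/91 − 0.30)/SE₀ ≈ 2.2189.
From the standard normal, P(Z ≤ z) = 0.987.

p-value = 0.987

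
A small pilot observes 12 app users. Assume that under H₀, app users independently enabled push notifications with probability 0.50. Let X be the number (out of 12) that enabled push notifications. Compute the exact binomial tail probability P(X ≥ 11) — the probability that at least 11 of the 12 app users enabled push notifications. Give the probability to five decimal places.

P = 0.00317

X is binomial with n = 12 and p = 0.50.
P(X ≥ 11) = C(12,11)·0.50^11·0.50^1 + C(12,12)·0.50^12·0.50^0.
= 0.002930 + 0.000244 = 0.00317.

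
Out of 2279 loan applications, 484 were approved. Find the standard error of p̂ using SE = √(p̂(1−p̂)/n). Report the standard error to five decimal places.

The sample proportion is 484/2279 = 0.21237.
p̂(1−p̂) = 0.167269.
Dividing by n and taking the root: √0.000073396 = 0.00857.

SE = 0.00857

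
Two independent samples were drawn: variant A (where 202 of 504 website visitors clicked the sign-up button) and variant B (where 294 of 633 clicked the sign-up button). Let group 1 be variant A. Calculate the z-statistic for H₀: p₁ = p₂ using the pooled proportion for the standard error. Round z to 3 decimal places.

z = -2.150

Sample proportions: p̂₁ = 202/504 = 0.40079 and p̂₂ = 294/633 = 0.46445.
Pooling: p̂ = 496/1137 = 0.43624.
Pooled SE = √[0.2459341·0.00356391] ≈ 0.029606.
z = (p̂₁ − p̂₂)/SE = (0.40079 − 0.46445)/0.029606 = -0.06366/0.029606 = -2.150.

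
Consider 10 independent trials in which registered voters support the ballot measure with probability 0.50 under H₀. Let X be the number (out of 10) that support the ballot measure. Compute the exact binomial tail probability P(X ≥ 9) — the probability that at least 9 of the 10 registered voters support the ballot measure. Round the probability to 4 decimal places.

X ~ Binomial(n=10, p=0.50).
P(X ≥ 9) = C(10,9)·0.50^9·0.50^1 + C(10,10)·0.50^10·0.50^0.
= 0.009766 + 0.000977 = 0.0107.

P = 0.0107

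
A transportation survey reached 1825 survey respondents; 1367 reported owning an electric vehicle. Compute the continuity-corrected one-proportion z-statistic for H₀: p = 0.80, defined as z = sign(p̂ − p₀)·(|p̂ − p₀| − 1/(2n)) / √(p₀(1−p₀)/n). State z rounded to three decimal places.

With x = 1367 successes in n = 1825, p̂ = 0.74904. p̂ − p₀ = -0.050959.
1/(2n) = 0.000274.
Corrected numerator: |-0.050959| − 0.000274 = 0.050685.
Null standard error: √(0.80·0.20/1825) = √0.000087671 = 0.009363.
z = −0.050685/0.009363 = -5.413.

z = -5.413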